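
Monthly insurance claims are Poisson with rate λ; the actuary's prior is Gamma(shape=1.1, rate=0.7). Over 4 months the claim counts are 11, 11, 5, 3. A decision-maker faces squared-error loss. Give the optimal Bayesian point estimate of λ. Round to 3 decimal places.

6.617

Σ counts = 30. Posterior: Gamma(shape = 1.1+30 = 31.1, rate = 0.7+4 = 4.7).
Mode = (α−1)/β = 30.1/4.7 = 6.404.
Mean = α/β = 31.1/4.7 = 6.617.
Squared-error loss ⇒ the optimal estimator is the posterior mean.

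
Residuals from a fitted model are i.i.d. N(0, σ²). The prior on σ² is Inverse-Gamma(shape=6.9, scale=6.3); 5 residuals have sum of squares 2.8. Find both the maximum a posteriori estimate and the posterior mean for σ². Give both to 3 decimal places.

MAP = 0.740; posterior mean = 0.917

Posterior: Inverse-Gamma(shape = 6.9+5/2 = 9.4, scale = 6.3+2.8/2 = 7.7).
Mode = β/(α+1) = 7.7/10.4 = 0.740.
Mean = β/(α−1) = 7.7/8.4 = 0.917.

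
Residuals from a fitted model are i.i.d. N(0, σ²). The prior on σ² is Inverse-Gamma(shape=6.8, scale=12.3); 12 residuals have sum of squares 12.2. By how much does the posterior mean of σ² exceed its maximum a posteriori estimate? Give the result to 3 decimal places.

0.226

Posterior: Inverse-Gamma(shape = 6.8+12/2 = 12.8, scale = 12.3+12.2/2 = 18.4).
Mode = β/(α+1) = 18.4/13.8 = 1.333.
Mean = β/(α−1) = 18.4/11.8 = 1.559.
Difference = 1.559 − 1.333 = 0.226.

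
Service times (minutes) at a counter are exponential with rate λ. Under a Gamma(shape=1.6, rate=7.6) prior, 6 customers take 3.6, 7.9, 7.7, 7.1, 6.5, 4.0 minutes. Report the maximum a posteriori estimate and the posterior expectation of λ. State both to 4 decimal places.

MAP = 0.1486, posterior mean = 0.1712

Σ times = 36.8. Posterior: Gamma(shape = 1.6+6 = 7.6, rate = 7.6+36.8 = 44.4).
Mode = (α−1)/β = 6.6/44.4 = 0.1486.
Mean = α/β = 7.6/44.4 = 0.1712.
Right-skewed posterior ⇒ mode < mean.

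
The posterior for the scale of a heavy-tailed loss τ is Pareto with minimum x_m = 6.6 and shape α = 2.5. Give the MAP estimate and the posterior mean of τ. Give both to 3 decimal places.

The Pareto density is strictly decreasing on [x_m, ∞), so the mode is x_m = 6.600.
Mean = α·x_m/(α−1) = 2.5·6.6/1.5 = 11.000.

MAP = 6.600; posterior mean = 11.000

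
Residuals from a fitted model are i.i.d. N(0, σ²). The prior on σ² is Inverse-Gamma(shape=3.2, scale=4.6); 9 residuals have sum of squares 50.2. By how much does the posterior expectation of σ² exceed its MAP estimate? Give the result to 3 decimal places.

1.019

Posterior: Inverse-Gamma(shape = 3.2+9/2 = 7.7, scale = 4.6+50.2/2 = 29.7).
Mode = β/(α+1) = 29.7/8.7 = 3.414.
Mean = β/(α−1) = 29.7/6.7 = 4.433.
Difference = 4.433 − 3.414 = 1.019.
Mean > mode: the posterior has a right tail.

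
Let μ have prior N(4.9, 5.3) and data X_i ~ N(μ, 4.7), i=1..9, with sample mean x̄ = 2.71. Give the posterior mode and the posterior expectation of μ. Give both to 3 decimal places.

MAP = 2.906; posterior mean = 2.906

Posterior for μ is Normal. Precision-weighted mean: (1/5.3·4.9 + 9/4.7·2.71) / (1/5.3 + 9/4.7) = 2.906.
A Normal posterior is symmetric, so mode = mean.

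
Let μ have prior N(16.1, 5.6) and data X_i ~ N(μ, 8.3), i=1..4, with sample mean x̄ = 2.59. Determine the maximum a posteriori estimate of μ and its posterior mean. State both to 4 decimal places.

Posterior for μ is Normal. Precision-weighted mean: (1/5.6·16.1 + 4/8.3·2.59) / (1/5.6 + 4/8.3) = 6.2425.
A Normal posterior is symmetric, so mode = mean.

MAP = 6.2425; posterior mean = 6.2425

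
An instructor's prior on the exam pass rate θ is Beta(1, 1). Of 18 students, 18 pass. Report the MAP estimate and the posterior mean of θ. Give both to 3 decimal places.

Posterior: Beta(1+18, 1+0) = Beta(19, 1).
Since β = 1 ≤ 1 and α > 1, the Beta density is monotone increasing on [0,1]; the mode is at 1.
Mean = 19/(19+1) = 0.950.
Mode > mean: the posterior has a left tail.

MAP: 1.000. Posterior mean: 0.950.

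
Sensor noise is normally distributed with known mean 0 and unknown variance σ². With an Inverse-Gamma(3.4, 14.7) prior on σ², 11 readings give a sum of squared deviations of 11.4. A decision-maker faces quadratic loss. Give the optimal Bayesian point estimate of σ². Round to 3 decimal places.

2.582

Posterior: Inverse-Gamma(shape = 3.4+11/2 = 8.9, scale = 14.7+11.4/2 = 20.4).
Mode = β/(α+1) = 20.4/9.9 = 2.061.
Mean = β/(α−1) = 20.4/7.9 = 2.582.
Quadratic loss ⇒ the optimal estimator is the posterior mean.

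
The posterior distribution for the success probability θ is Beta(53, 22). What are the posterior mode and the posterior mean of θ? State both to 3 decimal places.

MAP = 0.712; posterior mean = 0.707

Mode = (53−1)/(53+22−2) = 52/73 = 0.712.
Mean = 53/(53+22) = 53/75 = 0.707.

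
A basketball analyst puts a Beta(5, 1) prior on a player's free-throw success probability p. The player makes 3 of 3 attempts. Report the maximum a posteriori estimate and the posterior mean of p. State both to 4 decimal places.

Posterior: Beta(5+3, 1+0) = Beta(8, 1).
Since β = 1 ≤ 1 and α > 1, the Beta density is monotone increasing on [0,1]; the mode is at 1.
Mean = 8/(8+1) = 0.8889.

maximum a posteriori estimate = 1.0000, posterior mean = 0.8889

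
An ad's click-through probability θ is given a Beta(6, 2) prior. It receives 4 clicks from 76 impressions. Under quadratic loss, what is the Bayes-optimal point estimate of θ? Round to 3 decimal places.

0.119

Posterior: Beta(6+4, 2+72) = Beta(10, 74).
Mode = (10−1)/(10+74−2) = 9/82 = 0.110.
Mean = 10/(10+74) = 10/84 = 0.119.
Quadratic loss ⇒ the optimal estimator is the posterior mean.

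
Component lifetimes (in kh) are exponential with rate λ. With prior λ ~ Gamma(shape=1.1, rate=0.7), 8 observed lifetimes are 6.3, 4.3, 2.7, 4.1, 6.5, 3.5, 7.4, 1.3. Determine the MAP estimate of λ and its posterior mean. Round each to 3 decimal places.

Σ times = 36.1. Posterior: Gamma(shape = 1.1+8 = 9.1, rate = 0.7+36.1 = 36.8).
Mode = (α−1)/β = 8.1/36.8 = 0.220.
Mean = α/β = 9.1/36.8 = 0.247.

MAP = 0.220, posterior mean = 0.247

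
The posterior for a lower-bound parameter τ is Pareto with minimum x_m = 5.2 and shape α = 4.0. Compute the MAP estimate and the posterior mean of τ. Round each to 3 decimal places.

The Pareto density is strictly decreasing on [x_m, ∞), so the mode is x_m = 5.200.
Mean = α·x_m/(α−1) = 4.0·5.2/3.0 = 6.933.

τ_MAP = 5.200, E[τ|data] = 6.933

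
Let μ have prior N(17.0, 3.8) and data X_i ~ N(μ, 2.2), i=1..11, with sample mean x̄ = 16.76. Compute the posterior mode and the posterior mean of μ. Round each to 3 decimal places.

Posterior for μ is Normal. Precision-weighted mean: (1/3.8·17.0 + 11/2.2·16.76) / (1/3.8 + 11/2.2) = 16.772.
A Normal posterior is symmetric, so mode = mean.

posterior mode = 16.772, posterior mean = 16.772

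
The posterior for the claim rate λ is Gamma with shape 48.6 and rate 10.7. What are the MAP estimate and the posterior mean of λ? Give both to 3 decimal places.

Mode = (α−1)/β = 47.6/10.7 = 4.449.
Mean = α/β = 48.6/10.7 = 4.542.
Right-skewed posterior ⇒ mode < mean.

MAP: 4.449. Posterior mean: 4.542.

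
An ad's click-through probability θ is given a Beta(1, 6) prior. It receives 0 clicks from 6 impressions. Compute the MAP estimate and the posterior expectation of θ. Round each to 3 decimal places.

Posterior: Beta(1+0, 6+6) = Beta(1, 12).
Since α = 1 ≤ 1 and β > 1, the Beta density is monotone decreasing on [0,1]; the mode is at 0.
Mean = 1/(1+12) = 0.077.
The posterior is right-skewed, so the mean exceeds the mode.

MAP estimate = 0.000, posterior expectation = 0.077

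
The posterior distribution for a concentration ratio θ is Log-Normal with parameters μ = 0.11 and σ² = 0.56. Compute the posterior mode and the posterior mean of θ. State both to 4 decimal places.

θ_MAP = 0.6376, E[θ|data] = 1.4770

Mode = exp(μ − σ²) = exp(-0.45) = 0.6376.
Mean = exp(μ + σ²/2) = exp(0.390) = 1.4770.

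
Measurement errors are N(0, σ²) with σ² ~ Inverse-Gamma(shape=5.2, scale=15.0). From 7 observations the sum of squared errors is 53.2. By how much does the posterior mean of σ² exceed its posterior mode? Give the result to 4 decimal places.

Posterior: Inverse-Gamma(shape = 5.2+7/2 = 8.7, scale = 15.0+53.2/2 = 41.6).
Mode = β/(α+1) = 41.6/9.7 = 4.2887.
Mean = β/(α−1) = 41.6/7.7 = 5.4026.
Difference = 5.4026 − 4.2887 = 1.1139.

1.1139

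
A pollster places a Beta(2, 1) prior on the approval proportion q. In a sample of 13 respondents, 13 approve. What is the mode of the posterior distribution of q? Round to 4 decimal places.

1.0000

Posterior: Beta(2+13, 1+0) = Beta(15, 1).
Since β = 1 ≤ 1 and α > 1, the Beta density is monotone increasing on [0,1]; the mode is at 1.
Mean = 15/(15+1) = 0.9375.
This is the posterior mode — the MAP estimate.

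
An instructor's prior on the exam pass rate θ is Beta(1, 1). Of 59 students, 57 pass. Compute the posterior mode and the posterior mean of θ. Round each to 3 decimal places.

MAP = 0.966, posterior mean = 0.951

Posterior: Beta(1+57, 1+2) = Beta(58, 3).
Mode = (58−1)/(58+3−2) = 57/59 = 0.966.
Mean = 58/(58+3) = 58/61 = 0.951.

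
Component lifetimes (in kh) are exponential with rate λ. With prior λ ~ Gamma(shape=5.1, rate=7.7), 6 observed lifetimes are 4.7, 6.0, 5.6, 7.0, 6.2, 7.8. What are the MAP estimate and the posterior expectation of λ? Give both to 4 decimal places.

Σ times = 37.3. Posterior: Gamma(shape = 5.1+6 = 11.1, rate = 7.7+37.3 = 45.0).
Mode = (α−1)/β = 10.1/45.0 = 0.2244.
Mean = α/β = 11.1/45.0 = 0.2467.

MAP = 0.2244; posterior mean = 0.2467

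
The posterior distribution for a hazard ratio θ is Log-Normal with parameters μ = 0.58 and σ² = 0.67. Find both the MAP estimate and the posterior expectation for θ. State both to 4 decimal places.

Mode = exp(μ − σ²) = exp(-0.09) = 0.9139.
Mean = exp(μ + σ²/2) = exp(0.915) = 2.4968.

MAP = 0.9139, posterior mean = 2.4968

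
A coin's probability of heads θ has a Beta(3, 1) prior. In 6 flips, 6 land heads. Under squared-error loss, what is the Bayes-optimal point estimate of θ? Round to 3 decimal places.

0.900

Posterior: Beta(3+6, 1+0) = Beta(9, 1).
Since β = 1 ≤ 1 and α > 1, the Beta density is monotone increasing on [0,1]; the mode is at 1.
Mean = 9/(9+1) = 0.900.
Squared-error loss ⇒ the optimal estimator is the posterior mean.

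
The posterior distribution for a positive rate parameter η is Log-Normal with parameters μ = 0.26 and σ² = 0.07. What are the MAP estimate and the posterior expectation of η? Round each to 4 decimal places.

MAP = 1.2092; posterior mean = 1.3431

Mode = exp(μ − σ²) = exp(0.19) = 1.2092.
Mean = exp(μ + σ²/2) = exp(0.295) = 1.3431.
Mean > mode: the posterior has a right tail.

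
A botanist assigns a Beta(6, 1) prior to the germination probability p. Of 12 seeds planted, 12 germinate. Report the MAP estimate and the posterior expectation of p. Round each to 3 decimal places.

Posterior: Beta(6+12, 1+0) = Beta(18, 1).
Since β = 1 ≤ 1 and α > 1, the Beta density is monotone increasing on [0,1]; the mode is at 1.
Mean = 18/(18+1) = 0.947.

MAP estimate = 1.000, posterior expectation = 0.947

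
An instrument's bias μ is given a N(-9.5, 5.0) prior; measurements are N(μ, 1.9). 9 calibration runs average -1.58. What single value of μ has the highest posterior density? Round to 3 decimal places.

Posterior for μ is Normal. Precision-weighted mean: (1/5.0·-9.5 + 9/1.9·-1.58) / (1/5.0 + 9/1.9) = -1.901.
A Normal posterior is symmetric, so mode = mean.
This is the posterior mode — the MAP estimate.

-1.901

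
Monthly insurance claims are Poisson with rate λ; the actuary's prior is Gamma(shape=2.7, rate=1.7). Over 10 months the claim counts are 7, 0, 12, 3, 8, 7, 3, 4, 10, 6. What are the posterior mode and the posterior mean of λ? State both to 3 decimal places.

posterior mode = 5.274, posterior mean = 5.359

Σ counts = 60. Posterior: Gamma(shape = 2.7+60 = 62.7, rate = 1.7+10 = 11.7).
Mode = (α−1)/β = 61.7/11.7 = 5.274.
Mean = α/β = 62.7/11.7 = 5.359.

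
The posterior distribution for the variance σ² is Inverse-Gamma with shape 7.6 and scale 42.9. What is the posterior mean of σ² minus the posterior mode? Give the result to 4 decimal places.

1.5116

Mode = β/(α+1) = 42.9/8.6 = 4.9884.
Mean = β/(α−1) = 42.9/6.6 = 6.5000.
Difference = 6.5000 − 4.9884 = 1.5116.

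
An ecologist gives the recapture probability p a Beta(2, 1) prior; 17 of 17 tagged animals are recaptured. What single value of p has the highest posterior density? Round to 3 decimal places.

1.000

Posterior: Beta(2+17, 1+0) = Beta(19, 1).
Since β = 1 ≤ 1 and α > 1, the Beta density is monotone increasing on [0,1]; the mode is at 1.
Mean = 19/(19+1) = 0.950.
This is the posterior mode — the MAP estimate.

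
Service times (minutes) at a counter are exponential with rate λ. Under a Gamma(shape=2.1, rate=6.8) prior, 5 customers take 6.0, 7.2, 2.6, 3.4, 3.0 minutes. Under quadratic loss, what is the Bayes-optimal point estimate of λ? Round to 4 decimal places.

Σ times = 22.2. Posterior: Gamma(shape = 2.1+5 = 7.1, rate = 6.8+22.2 = 29.0).
Mode = (α−1)/β = 6.1/29.0 = 0.2103.
Mean = α/β = 7.1/29.0 = 0.2448.
Quadratic loss ⇒ the optimal estimator is the posterior mean.

0.2448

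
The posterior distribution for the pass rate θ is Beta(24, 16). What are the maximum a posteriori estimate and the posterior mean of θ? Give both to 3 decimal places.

maximum a posteriori estimate = 0.605, posterior mean = 0.600

Mode = (24−1)/(24+16−2) = 23/38 = 0.605.
Mean = 24/(24+16) = 24/40 = 0.600.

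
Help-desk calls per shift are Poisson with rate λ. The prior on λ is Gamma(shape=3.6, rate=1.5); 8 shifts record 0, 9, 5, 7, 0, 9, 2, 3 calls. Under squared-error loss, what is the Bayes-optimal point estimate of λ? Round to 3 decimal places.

4.063

Σ counts = 35. Posterior: Gamma(shape = 3.6+35 = 38.6, rate = 1.5+8 = 9.5).
Mode = (α−1)/β = 37.6/9.5 = 3.958.
Mean = α/β = 38.6/9.5 = 4.063.
Squared-error loss ⇒ the optimal estimator is the posterior mean.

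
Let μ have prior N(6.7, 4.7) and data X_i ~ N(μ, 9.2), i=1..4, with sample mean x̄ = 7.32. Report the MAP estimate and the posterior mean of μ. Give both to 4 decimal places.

Posterior for μ is Normal. Precision-weighted mean: (1/4.7·6.7 + 4/9.2·7.32) / (1/4.7 + 4/9.2) = 7.1163.
A Normal posterior is symmetric, so mode = mean.

MAP estimate = 7.1163, posterior mean = 7.1163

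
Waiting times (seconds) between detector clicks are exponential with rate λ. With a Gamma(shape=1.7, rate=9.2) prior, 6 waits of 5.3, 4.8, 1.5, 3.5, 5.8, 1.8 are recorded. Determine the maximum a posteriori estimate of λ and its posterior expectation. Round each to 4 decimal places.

λ_MAP = 0.2100, E[λ|data] = 0.2414

Σ times = 22.7. Posterior: Gamma(shape = 1.7+6 = 7.7, rate = 9.2+22.7 = 31.9).
Mode = (α−1)/β = 6.7/31.9 = 0.2100.
Mean = α/β = 7.7/31.9 = 0.2414.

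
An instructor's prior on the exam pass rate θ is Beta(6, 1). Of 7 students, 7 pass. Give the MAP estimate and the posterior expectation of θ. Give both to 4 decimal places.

Posterior: Beta(6+7, 1+0) = Beta(13, 1).
Since β = 1 ≤ 1 and α > 1, the Beta density is monotone increasing on [0,1]; the mode is at 1.
Mean = 13/(13+1) = 0.9286.
The posterior is left-skewed, so the mode exceeds the mean.

θ_MAP = 1.0000, E[θ|data] = 0.9286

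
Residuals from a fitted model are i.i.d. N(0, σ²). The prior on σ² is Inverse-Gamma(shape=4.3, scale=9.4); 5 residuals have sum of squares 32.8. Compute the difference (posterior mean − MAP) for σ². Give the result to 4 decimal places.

1.1406

Posterior: Inverse-Gamma(shape = 4.3+5/2 = 6.8, scale = 9.4+32.8/2 = 25.8).
Mode = β/(α+1) = 25.8/7.8 = 3.3077.
Mean = β/(α−1) = 25.8/5.8 = 4.4483.
Difference = 4.4483 − 3.3077 = 1.1406.
The mean is pulled above the mode by the posterior's right skew.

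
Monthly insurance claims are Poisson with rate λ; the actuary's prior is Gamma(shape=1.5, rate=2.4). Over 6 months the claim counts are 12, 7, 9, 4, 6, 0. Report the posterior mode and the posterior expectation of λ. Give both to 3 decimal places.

MAP = 4.583, posterior mean = 4.702

Σ counts = 38. Posterior: Gamma(shape = 1.5+38 = 39.5, rate = 2.4+6 = 8.4).
Mode = (α−1)/β = 38.5/8.4 = 4.583.
Mean = α/β = 39.5/8.4 = 4.702.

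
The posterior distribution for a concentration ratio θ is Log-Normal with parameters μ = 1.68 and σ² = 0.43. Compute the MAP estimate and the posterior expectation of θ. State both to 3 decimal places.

θ_MAP = 3.490, E[θ|data] = 6.653

Mode = exp(μ − σ²) = exp(1.25) = 3.490.
Mean = exp(μ + σ²/2) = exp(1.895) = 6.653.
Right-skewed posterior ⇒ mode < mean.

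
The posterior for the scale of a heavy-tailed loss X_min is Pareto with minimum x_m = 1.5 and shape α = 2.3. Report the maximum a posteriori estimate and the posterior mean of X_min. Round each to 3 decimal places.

The Pareto density is strictly decreasing on [x_m, ∞), so the mode is x_m = 1.500.
Mean = α·x_m/(α−1) = 2.3·1.5/1.3 = 2.654.
The mean is pulled above the mode by the posterior's right skew.

MAP = 1.500, posterior mean = 2.654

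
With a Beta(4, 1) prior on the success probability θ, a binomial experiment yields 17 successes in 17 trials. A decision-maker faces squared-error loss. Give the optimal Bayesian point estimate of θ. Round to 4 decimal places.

Posterior: Beta(4+17, 1+0) = Beta(21, 1).
Since β = 1 ≤ 1 and α > 1, the Beta density is monotone increasing on [0,1]; the mode is at 1.
Mean = 21/(21+1) = 0.9545.
Squared-error loss ⇒ the optimal estimator is the posterior mean.

0.9545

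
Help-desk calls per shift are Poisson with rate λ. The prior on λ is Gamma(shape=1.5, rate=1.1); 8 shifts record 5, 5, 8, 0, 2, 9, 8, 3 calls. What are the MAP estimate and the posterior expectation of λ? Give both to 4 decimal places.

Σ counts = 40. Posterior: Gamma(shape = 1.5+40 = 41.5, rate = 1.1+8 = 9.1).
Mode = (α−1)/β = 40.5/9.1 = 4.4505.
Mean = α/β = 41.5/9.1 = 4.5604.
Mean > mode: the posterior has a right tail.

MAP = 4.4505; posterior mean = 4.5604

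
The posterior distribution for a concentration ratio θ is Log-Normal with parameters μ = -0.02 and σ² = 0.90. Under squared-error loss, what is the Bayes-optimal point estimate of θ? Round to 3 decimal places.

Mode = exp(μ − σ²) = exp(-0.92) = 0.399.
Mean = exp(μ + σ²/2) = exp(0.430) = 1.537.
Squared-error loss ⇒ the optimal estimator is the posterior mean.

1.537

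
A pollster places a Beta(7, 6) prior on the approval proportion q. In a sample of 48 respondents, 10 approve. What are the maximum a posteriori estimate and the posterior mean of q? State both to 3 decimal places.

maximum a posteriori estimate = 0.271, posterior mean = 0.279

Posterior: Beta(7+10, 6+38) = Beta(17, 44).
Mode = (17−1)/(17+44−2) = 16/59 = 0.271.
Mean = 17/(17+44) = 17/61 = 0.279.
The posterior is right-skewed, so the mean exceeds the mode.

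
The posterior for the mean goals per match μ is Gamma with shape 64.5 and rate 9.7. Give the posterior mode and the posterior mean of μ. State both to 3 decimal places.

Mode = (α−1)/β = 63.5/9.7 = 6.546.
Mean = α/β = 64.5/9.7 = 6.649.

MAP: 6.546. Posterior mean: 6.649.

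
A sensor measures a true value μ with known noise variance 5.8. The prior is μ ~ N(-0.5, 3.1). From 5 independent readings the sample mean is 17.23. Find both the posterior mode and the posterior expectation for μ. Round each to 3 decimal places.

MAP = 12.402; posterior mean = 12.402

Posterior for μ is Normal. Precision-weighted mean: (1/3.1·-0.5 + 5/5.8·17.23) / (1/3.1 + 5/5.8) = 12.402.
A Normal posterior is symmetric, so mode = mean.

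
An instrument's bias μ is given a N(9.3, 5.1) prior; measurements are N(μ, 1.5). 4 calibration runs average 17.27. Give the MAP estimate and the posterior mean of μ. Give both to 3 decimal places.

Posterior for μ is Normal. Precision-weighted mean: (1/5.1·9.3 + 4/1.5·17.27) / (1/5.1 + 4/1.5) = 16.724.
A Normal posterior is symmetric, so mode = mean.

MAP estimate = 16.724, posterior mean = 16.724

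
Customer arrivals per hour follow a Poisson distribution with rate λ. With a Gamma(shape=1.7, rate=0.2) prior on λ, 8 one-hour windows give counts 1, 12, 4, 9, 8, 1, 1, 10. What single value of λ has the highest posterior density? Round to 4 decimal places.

Σ counts = 46. Posterior: Gamma(shape = 1.7+46 = 47.7, rate = 0.2+8 = 8.2).
Mode = (α−1)/β = 46.7/8.2 = 5.6951.
Mean = α/β = 47.7/8.2 = 5.8171.
This is the posterior mode — the MAP estimate.

5.6951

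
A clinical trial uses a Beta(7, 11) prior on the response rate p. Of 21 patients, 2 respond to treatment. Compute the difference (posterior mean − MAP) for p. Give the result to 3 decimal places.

0.015

Posterior: Beta(7+2, 11+19) = Beta(9, 30).
Mode = (9−1)/(9+30−2) = 8/37 = 0.216.
Mean = 9/(9+30) = 9/39 = 0.231.
Difference = 0.231 − 0.216 = 0.015.
The posterior is right-skewed, so the mean exceeds the mode.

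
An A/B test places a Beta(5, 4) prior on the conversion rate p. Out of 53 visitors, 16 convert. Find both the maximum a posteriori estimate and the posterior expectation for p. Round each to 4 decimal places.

Posterior: Beta(5+16, 4+37) = Beta(21, 41).
Mode = (21−1)/(21+41−2) = 20/60 = 0.3333.
Mean = 21/(21+41) = 21/62 = 0.3387.

MAP = 0.3333, posterior mean = 0.3387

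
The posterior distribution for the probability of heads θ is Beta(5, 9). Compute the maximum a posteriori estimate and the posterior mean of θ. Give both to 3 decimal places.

Mode = (5−1)/(5+9−2) = 4/12 = 0.333.
Mean = 5/(5+9) = 5/14 = 0.357.

maximum a posteriori estimate = 0.333, posterior mean = 0.357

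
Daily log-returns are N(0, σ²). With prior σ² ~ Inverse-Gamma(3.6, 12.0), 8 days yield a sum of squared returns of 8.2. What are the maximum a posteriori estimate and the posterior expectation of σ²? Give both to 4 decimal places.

MAP = 1.8721, posterior mean = 2.4394

Posterior: Inverse-Gamma(shape = 3.6+8/2 = 7.6, scale = 12.0+8.2/2 = 16.1).
Mode = β/(α+1) = 16.1/8.6 = 1.8721.
Mean = β/(α−1) = 16.1/6.6 = 2.4394.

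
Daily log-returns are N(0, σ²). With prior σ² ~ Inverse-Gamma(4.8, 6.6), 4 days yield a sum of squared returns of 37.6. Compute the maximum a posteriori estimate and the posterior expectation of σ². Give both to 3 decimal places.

MAP: 3.256. Posterior mean: 4.379.

Posterior: Inverse-Gamma(shape = 4.8+4/2 = 6.8, scale = 6.6+37.6/2 = 25.4).
Mode = β/(α+1) = 25.4/7.8 = 3.256.
Mean = β/(α−1) = 25.4/5.8 = 4.379.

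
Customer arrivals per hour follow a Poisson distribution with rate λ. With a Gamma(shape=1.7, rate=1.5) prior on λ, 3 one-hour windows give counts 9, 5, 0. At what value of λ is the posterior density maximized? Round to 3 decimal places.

Σ counts = 14. Posterior: Gamma(shape = 1.7+14 = 15.7, rate = 1.5+3 = 4.5).
Mode = (α−1)/β = 14.7/4.5 = 3.267.
Mean = α/β = 15.7/4.5 = 3.489.
This is the posterior mode — the MAP estimate.

3.267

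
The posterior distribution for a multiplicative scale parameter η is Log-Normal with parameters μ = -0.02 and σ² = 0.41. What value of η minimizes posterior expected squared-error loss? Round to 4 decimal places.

1.2032

Mode = exp(μ − σ²) = exp(-0.43) = 0.6505.
Mean = exp(μ + σ²/2) = exp(0.185) = 1.2032.
Squared-error loss ⇒ the optimal estimator is the posterior mean.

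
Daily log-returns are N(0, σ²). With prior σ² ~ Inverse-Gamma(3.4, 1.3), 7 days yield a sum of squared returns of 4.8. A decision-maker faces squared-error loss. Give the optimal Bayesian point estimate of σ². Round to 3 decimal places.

Posterior: Inverse-Gamma(shape = 3.4+7/2 = 6.9, scale = 1.3+4.8/2 = 3.7).
Mode = β/(α+1) = 3.7/7.9 = 0.468.
Mean = β/(α−1) = 3.7/5.9 = 0.627.
Squared-error loss ⇒ the optimal estimator is the posterior mean.

0.627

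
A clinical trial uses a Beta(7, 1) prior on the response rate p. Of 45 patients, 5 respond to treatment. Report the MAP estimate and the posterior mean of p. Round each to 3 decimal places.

MAP = 0.216, posterior mean = 0.226

Posterior: Beta(7+5, 1+40) = Beta(12, 41).
Mode = (12−1)/(12+41−2) = 11/51 = 0.216.
Mean = 12/(12+41) = 12/53 = 0.226.
Right-skewed posterior ⇒ mode < mean.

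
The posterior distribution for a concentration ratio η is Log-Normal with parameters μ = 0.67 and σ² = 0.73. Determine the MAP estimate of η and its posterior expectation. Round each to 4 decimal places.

Mode = exp(μ − σ²) = exp(-0.06) = 0.9418.
Mean = exp(μ + σ²/2) = exp(1.035) = 2.8151.

MAP = 0.9418; posterior mean = 2.8151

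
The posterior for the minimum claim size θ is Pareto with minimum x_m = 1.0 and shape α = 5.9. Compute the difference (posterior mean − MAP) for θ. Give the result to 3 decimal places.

0.204

The Pareto density is strictly decreasing on [x_m, ∞), so the mode is x_m = 1.000.
Mean = α·x_m/(α−1) = 5.9·1.0/4.9 = 1.204.
Difference = 1.204 − 1.000 = 0.204.
Mean > mode: the posterior has a right tail.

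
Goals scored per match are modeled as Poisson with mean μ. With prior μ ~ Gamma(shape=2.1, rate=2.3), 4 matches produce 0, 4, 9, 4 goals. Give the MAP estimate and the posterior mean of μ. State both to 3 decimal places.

Σ counts = 17. Posterior: Gamma(shape = 2.1+17 = 19.1, rate = 2.3+4 = 6.3).
Mode = (α−1)/β = 18.1/6.3 = 2.873.
Mean = α/β = 19.1/6.3 = 3.032.

μ_MAP = 2.873, E[μ|data] = 3.032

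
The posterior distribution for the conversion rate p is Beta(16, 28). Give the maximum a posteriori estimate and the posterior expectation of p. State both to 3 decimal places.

Mode = (16−1)/(16+28−2) = 15/42 = 0.357.
Mean = 16/(16+28) = 16/44 = 0.364.

MAP: 0.357. Posterior mean: 0.364.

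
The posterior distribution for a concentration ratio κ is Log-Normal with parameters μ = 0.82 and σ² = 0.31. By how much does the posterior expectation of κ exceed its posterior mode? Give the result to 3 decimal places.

0.986

Mode = exp(μ − σ²) = exp(0.51) = 1.665.
Mean = exp(μ + σ²/2) = exp(0.975) = 2.651.
Difference = 2.651 − 1.665 = 0.986.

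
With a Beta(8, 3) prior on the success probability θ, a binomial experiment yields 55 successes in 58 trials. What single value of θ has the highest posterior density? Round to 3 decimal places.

Posterior: Beta(8+55, 3+3) = Beta(63, 6).
Mode = (63−1)/(63+6−2) = 62/67 = 0.925.
Mean = 63/(63+6) = 63/69 = 0.913.
This is the posterior mode — the MAP estimate.

0.925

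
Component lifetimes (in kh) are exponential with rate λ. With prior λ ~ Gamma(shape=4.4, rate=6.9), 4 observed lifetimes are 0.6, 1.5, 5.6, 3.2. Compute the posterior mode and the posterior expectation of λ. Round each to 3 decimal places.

Σ times = 10.9. Posterior: Gamma(shape = 4.4+4 = 8.4, rate = 6.9+10.9 = 17.8).
Mode = (α−1)/β = 7.4/17.8 = 0.416.
Mean = α/β = 8.4/17.8 = 0.472.

λ_MAP = 0.416, E[λ|data] = 0.472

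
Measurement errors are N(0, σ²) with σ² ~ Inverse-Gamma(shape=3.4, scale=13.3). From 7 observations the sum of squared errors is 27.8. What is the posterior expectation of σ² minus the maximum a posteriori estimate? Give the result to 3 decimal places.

Posterior: Inverse-Gamma(shape = 3.4+7/2 = 6.9, scale = 13.3+27.8/2 = 27.2).
Mode = β/(α+1) = 27.2/7.9 = 3.443.
Mean = β/(α−1) = 27.2/5.9 = 4.610.
Difference = 4.610 − 3.443 = 1.167.

1.167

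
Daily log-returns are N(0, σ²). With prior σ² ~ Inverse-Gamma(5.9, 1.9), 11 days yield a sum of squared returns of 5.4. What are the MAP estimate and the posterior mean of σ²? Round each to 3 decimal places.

MAP estimate = 0.371, posterior mean = 0.442

Posterior: Inverse-Gamma(shape = 5.9+11/2 = 11.4, scale = 1.9+5.4/2 = 4.6).
Mode = β/(α+1) = 4.6/12.4 = 0.371.
Mean = β/(α−1) = 4.6/10.4 = 0.442.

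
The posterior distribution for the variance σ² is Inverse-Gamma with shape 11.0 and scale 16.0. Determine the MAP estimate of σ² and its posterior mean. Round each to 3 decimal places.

MAP estimate = 1.333, posterior mean = 1.600

Mode = β/(α+1) = 16.0/12.0 = 1.333.
Mean = β/(α−1) = 16.0/10.0 = 1.600.
The posterior is right-skewed, so the mean exceeds the mode.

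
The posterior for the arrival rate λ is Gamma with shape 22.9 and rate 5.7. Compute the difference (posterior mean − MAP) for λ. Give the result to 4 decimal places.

0.1754

Mode = (α−1)/β = 21.9/5.7 = 3.8421.
Mean = α/β = 22.9/5.7 = 4.0175.
Difference = 4.0175 − 3.8421 = 0.1754.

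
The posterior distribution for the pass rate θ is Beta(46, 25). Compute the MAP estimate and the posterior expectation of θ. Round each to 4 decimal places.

Mode = (46−1)/(46+25−2) = 45/69 = 0.6522.
Mean = 46/(46+25) = 46/71 = 0.6479.

MAP: 0.6522. Posterior mean: 0.6479.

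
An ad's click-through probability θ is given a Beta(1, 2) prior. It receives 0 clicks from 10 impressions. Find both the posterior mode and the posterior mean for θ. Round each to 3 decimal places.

Posterior: Beta(1+0, 2+10) = Beta(1, 12).
Since α = 1 ≤ 1 and β > 1, the Beta density is monotone decreasing on [0,1]; the mode is at 0.
Mean = 1/(1+12) = 0.077.

MAP = 0.000; posterior mean = 0.077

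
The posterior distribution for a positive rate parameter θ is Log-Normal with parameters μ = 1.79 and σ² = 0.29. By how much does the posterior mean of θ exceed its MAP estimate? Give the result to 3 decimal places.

2.442

Mode = exp(μ − σ²) = exp(1.50) = 4.482.
Mean = exp(μ + σ²/2) = exp(1.935) = 6.924.
Difference = 6.924 − 4.482 = 2.442.
Right-skewed posterior ⇒ mode < mean.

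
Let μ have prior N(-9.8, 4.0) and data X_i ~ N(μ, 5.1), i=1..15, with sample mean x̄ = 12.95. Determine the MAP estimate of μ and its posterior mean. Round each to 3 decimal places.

MAP = 11.168, posterior mean = 11.168

Posterior for μ is Normal. Precision-weighted mean: (1/4.0·-9.8 + 15/5.1·12.95) / (1/4.0 + 15/5.1) = 11.168.
A Normal posterior is symmetric, so mode = mean.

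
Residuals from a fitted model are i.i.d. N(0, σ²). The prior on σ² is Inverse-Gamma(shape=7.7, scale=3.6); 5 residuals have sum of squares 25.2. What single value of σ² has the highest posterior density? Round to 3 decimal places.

1.446

Posterior: Inverse-Gamma(shape = 7.7+5/2 = 10.2, scale = 3.6+25.2/2 = 16.2).
Mode = β/(α+1) = 16.2/11.2 = 1.446.
Mean = β/(α−1) = 16.2/9.2 = 1.761.
This is the posterior mode — the MAP estimate.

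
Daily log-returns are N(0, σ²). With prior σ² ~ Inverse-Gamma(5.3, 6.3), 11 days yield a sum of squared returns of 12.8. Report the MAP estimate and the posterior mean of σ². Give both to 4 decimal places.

MAP = 1.0763; posterior mean = 1.2959

Posterior: Inverse-Gamma(shape = 5.3+11/2 = 10.8, scale = 6.3+12.8/2 = 12.7).
Mode = β/(α+1) = 12.7/11.8 = 1.0763.
Mean = β/(α−1) = 12.7/9.8 = 1.2959.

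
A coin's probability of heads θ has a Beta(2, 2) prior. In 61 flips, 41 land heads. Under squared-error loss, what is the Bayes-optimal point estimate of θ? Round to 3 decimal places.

Posterior: Beta(2+41, 2+20) = Beta(43, 22).
Mode = (43−1)/(43+22−2) = 42/63 = 0.667.
Mean = 43/(43+22) = 43/65 = 0.662.
Squared-error loss ⇒ the optimal estimator is the posterior mean.

0.662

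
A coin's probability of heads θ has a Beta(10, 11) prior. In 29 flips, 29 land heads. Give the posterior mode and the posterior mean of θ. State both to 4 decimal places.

Posterior: Beta(10+29, 11+0) = Beta(39, 11).
Mode = (39−1)/(39+11−2) = 38/48 = 0.7917.
Mean = 39/(39+11) = 39/50 = 0.7800.

MAP = 0.7917, posterior mean = 0.7800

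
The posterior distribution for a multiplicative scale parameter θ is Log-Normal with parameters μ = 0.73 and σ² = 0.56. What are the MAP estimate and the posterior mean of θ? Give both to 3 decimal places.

MAP = 1.185; posterior mean = 2.746

Mode = exp(μ − σ²) = exp(0.17) = 1.185.
Mean = exp(μ + σ²/2) = exp(1.010) = 2.746.
The posterior is right-skewed, so the mean exceeds the mode.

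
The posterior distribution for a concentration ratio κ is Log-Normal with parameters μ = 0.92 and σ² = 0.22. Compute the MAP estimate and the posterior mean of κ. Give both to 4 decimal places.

Mode = exp(μ − σ²) = exp(0.70) = 2.0138.
Mean = exp(μ + σ²/2) = exp(1.030) = 2.8011.

MAP = 2.0138; posterior mean = 2.8011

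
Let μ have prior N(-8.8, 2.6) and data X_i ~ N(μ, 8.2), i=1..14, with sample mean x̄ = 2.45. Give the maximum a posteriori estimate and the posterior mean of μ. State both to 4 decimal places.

maximum a posteriori estimate = 0.3816, posterior mean = 0.3816

Posterior for μ is Normal. Precision-weighted mean: (1/2.6·-8.8 + 14/8.2·2.45) / (1/2.6 + 14/8.2) = 0.3816.
A Normal posterior is symmetric, so mode = mean.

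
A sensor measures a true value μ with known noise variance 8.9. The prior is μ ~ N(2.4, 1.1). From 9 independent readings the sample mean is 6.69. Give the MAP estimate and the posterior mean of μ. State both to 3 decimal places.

Posterior for μ is Normal. Precision-weighted mean: (1/1.1·2.4 + 9/8.9·6.69) / (1/1.1 + 9/8.9) = 4.659.
A Normal posterior is symmetric, so mode = mean.

MAP = 4.659, posterior mean = 4.659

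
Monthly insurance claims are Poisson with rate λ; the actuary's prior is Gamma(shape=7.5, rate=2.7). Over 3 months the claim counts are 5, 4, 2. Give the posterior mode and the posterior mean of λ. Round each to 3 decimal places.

Σ counts = 11. Posterior: Gamma(shape = 7.5+11 = 18.5, rate = 2.7+3 = 5.7).
Mode = (α−1)/β = 17.5/5.7 = 3.070.
Mean = α/β = 18.5/5.7 = 3.246.
The mean is pulled above the mode by the posterior's right skew.

MAP = 3.070, posterior mean = 3.246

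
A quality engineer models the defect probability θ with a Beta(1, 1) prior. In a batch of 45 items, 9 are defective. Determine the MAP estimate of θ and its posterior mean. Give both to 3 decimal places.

Posterior: Beta(1+9, 1+36) = Beta(10, 37).
Mode = (10−1)/(10+37−2) = 9/45 = 0.200.
With a flat prior the MAP equals the MLE, 9/45.
Mean = 10/(10+37) = 10/47 = 0.213.
Mean > mode: the posterior has a right tail.

MAP estimate = 0.200, posterior mean = 0.213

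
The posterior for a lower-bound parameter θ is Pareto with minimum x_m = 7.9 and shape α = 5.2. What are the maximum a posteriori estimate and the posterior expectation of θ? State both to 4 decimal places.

MAP = 7.9000; posterior mean = 9.7810

The Pareto density is strictly decreasing on [x_m, ∞), so the mode is x_m = 7.9000.
Mean = α·x_m/(α−1) = 5.2·7.9/4.2 = 9.7810.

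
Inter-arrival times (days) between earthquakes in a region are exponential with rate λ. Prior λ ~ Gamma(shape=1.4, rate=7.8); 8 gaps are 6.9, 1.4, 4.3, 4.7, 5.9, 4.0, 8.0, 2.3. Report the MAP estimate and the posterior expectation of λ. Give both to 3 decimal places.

Σ times = 37.5. Posterior: Gamma(shape = 1.4+8 = 9.4, rate = 7.8+37.5 = 45.3).
Mode = (α−1)/β = 8.4/45.3 = 0.185.
Mean = α/β = 9.4/45.3 = 0.208.

MAP = 0.185, posterior mean = 0.208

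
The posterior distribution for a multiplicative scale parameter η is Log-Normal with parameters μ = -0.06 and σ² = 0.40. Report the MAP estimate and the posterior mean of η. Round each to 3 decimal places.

Mode = exp(μ − σ²) = exp(-0.46) = 0.631.
Mean = exp(μ + σ²/2) = exp(0.140) = 1.150.

η_MAP = 0.631, E[η|data] = 1.150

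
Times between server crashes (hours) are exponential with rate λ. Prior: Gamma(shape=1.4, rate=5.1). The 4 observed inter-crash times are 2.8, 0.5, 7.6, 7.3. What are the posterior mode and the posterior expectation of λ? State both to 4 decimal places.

Σ times = 18.2. Posterior: Gamma(shape = 1.4+4 = 5.4, rate = 5.1+18.2 = 23.3).
Mode = (α−1)/β = 4.4/23.3 = 0.1888.
Mean = α/β = 5.4/23.3 = 0.2318.

posterior mode = 0.1888, posterior expectation = 0.2318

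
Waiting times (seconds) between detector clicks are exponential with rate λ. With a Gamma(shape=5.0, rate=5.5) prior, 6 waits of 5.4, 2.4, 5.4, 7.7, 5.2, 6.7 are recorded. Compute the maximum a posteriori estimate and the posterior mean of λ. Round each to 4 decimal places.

Σ times = 32.8. Posterior: Gamma(shape = 5.0+6 = 11.0, rate = 5.5+32.8 = 38.3).
Mode = (α−1)/β = 10.0/38.3 = 0.2611.
Mean = α/β = 11.0/38.3 = 0.2872.
Right-skewed posterior ⇒ mode < mean.

MAP: 0.2611. Posterior mean: 0.2872.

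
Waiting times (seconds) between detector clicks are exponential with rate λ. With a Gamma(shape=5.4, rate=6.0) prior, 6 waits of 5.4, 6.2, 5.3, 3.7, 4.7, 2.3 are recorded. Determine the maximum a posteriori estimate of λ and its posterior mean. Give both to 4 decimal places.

MAP: 0.3095. Posterior mean: 0.3393.

Σ times = 27.6. Posterior: Gamma(shape = 5.4+6 = 11.4, rate = 6.0+27.6 = 33.6).
Mode = (α−1)/β = 10.4/33.6 = 0.3095.
Mean = α/β = 11.4/33.6 = 0.3393.
The mean is pulled above the mode by the posterior's right skew.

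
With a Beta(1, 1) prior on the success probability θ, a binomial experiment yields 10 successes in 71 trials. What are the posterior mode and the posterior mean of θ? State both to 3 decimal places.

Posterior: Beta(1+10, 1+61) = Beta(11, 62).
Mode = (11−1)/(11+62−2) = 10/71 = 0.141.
Mean = 11/(11+62) = 11/73 = 0.151.

MAP = 0.141, posterior mean = 0.151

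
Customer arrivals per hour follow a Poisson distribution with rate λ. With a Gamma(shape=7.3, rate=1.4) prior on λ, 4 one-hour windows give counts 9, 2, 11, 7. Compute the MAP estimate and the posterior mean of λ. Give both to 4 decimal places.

MAP estimate = 6.5370, posterior mean = 6.7222

Σ counts = 29. Posterior: Gamma(shape = 7.3+29 = 36.3, rate = 1.4+4 = 5.4).
Mode = (α−1)/β = 35.3/5.4 = 6.5370.
Mean = α/β = 36.3/5.4 = 6.7222.
Right-skewed posterior ⇒ mode < mean.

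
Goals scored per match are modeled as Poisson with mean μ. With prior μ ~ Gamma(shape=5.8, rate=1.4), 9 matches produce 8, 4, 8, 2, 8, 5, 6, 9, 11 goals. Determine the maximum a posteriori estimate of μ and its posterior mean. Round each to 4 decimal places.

Σ counts = 61. Posterior: Gamma(shape = 5.8+61 = 66.8, rate = 1.4+9 = 10.4).
Mode = (α−1)/β = 65.8/10.4 = 6.3269.
Mean = α/β = 66.8/10.4 = 6.4231.

MAP = 6.3269, posterior mean = 6.4231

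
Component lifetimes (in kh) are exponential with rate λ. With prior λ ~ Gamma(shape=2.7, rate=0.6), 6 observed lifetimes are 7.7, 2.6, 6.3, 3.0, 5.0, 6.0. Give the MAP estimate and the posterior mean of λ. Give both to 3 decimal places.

Σ times = 30.6. Posterior: Gamma(shape = 2.7+6 = 8.7, rate = 0.6+30.6 = 31.2).
Mode = (α−1)/β = 7.7/31.2 = 0.247.
Mean = α/β = 8.7/31.2 = 0.279.

MAP: 0.247. Posterior mean: 0.279.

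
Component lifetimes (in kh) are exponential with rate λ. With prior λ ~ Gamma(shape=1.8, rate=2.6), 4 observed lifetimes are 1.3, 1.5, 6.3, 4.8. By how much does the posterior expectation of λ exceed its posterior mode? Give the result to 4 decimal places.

0.0606

Σ times = 13.9. Posterior: Gamma(shape = 1.8+4 = 5.8, rate = 2.6+13.9 = 16.5).
Mode = (α−1)/β = 4.8/16.5 = 0.2909.
Mean = α/β = 5.8/16.5 = 0.3515.
Difference = 0.3515 − 0.2909 = 0.0606.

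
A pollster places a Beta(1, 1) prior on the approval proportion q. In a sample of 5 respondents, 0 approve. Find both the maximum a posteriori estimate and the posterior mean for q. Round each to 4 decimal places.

q_MAP = 0.0000, E[q|data] = 0.1429

Posterior: Beta(1+0, 1+5) = Beta(1, 6).
Since α = 1 ≤ 1 and β > 1, the Beta density is monotone decreasing on [0,1]; the mode is at 0.
Mean = 1/(1+6) = 0.1429.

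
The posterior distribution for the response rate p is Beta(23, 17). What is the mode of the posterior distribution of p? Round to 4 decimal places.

0.5789

Mode = (23−1)/(23+17−2) = 22/38 = 0.5789.
Mean = 23/(23+17) = 23/40 = 0.5750.
This is the posterior mode — the MAP estimate.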